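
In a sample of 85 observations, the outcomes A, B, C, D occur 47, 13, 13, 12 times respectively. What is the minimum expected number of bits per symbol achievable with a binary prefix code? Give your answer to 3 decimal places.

Probabilities are the counts divided by 85.
Repeatedly combine the two least-probable nodes; the expected code length is the sum of the merged weights.
merge 12/85 + 13/85 → 5/17
merge 13/85 + 5/17 → 38/85
merge 38/85 + 47/85 → 1
L = 5/17 + 38/85 + 1 = 148/85 ≈ 1.741 bits/symbol.

1.741 bits/symbol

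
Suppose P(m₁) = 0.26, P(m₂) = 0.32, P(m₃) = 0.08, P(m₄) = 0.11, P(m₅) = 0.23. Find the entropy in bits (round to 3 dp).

H = −Σ pᵢ log₂ pᵢ.
−0.26·log₂(0.26) = 0.5053
−0.32·log₂(0.32) = 0.5260
−0.08·log₂(0.08) = 0.2915
−0.11·log₂(0.11) = 0.3503
−0.23·log₂(0.23) = 0.4877
Sum ≈ 2.1608 → 2.161 bits.

2.161 bits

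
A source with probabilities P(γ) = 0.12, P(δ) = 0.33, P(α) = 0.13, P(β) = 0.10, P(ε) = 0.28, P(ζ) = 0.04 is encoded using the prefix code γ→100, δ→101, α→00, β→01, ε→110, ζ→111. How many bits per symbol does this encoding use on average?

2.77 bits/symbol

L̄ = Σ pᵢ·ℓᵢ = 0.12·3 + 0.33·3 + 0.13·2 + 0.10·2 + 0.28·3 + 0.04·3 = 2.77 bits/symbol.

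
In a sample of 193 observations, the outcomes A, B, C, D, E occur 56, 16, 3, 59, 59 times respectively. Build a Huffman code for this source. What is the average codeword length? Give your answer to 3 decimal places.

2.098 bits/symbol

Probabilities are the counts divided by 193.
Repeatedly combine the two least-probable nodes; the expected code length is the sum of the merged weights.
merge 3/193 + 16/193 → 19/193
merge 19/193 + 56/193 → 75/193
merge 59/193 + 59/193 → 118/193
merge 75/193 + 118/193 → 1
L = 19/193 + 75/193 + 118/193 + 1 = 405/193 ≈ 2.098 bits/symbol.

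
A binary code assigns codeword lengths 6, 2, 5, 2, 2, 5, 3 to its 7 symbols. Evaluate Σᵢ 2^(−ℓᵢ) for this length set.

With common denominator 2^6 = 64: Σ 2^(−ℓᵢ) = 1/64 + 16/64 + 2/64 + 16/64 + 16/64 + 2/64 + 8/64 = 61/64 = 0.953125.

0.953125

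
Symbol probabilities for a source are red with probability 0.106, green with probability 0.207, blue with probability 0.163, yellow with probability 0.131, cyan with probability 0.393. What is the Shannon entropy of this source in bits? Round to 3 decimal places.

2.154 bits

H = −Σ pᵢ log₂ pᵢ.
−0.106·log₂(0.106) = 0.3432
−0.207·log₂(0.207) = 0.4704
−0.163·log₂(0.163) = 0.4266
−0.131·log₂(0.131) = 0.3841
−0.393·log₂(0.393) = 0.5295
Sum ≈ 2.1538 → 2.154 bits.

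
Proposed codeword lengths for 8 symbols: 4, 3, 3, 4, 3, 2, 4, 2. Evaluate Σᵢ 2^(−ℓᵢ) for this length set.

1.0625

With common denominator 2^4 = 16: Σ 2^(−ℓᵢ) = 1/16 + 2/16 + 2/16 + 1/16 + 2/16 + 4/16 + 1/16 + 4/16 = 17/16 = 1.0625.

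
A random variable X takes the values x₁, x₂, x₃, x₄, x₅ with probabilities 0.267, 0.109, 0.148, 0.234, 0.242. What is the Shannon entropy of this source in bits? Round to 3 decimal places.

2.251 bits

H = −Σ pᵢ log₂ pᵢ.
−0.267·log₂(0.267) = 0.5087
−0.109·log₂(0.109) = 0.3485
−0.148·log₂(0.148) = 0.4079
−0.234·log₂(0.234) = 0.4903
−0.242·log₂(0.242) = 0.4954
Sum ≈ 2.2508 → 2.251 bits.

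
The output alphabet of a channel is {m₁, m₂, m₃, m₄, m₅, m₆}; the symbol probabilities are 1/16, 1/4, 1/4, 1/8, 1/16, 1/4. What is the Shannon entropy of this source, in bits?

2.375 bits

Each probability is a power of 1/2, so log₂(1/p) is an integer.
H = Σ p·log₂(1/p) = 1/16·4 + 1/4·2 + 1/4·2 + 1/8·3 + 1/16·4 + 1/4·2 = 2.375 bits.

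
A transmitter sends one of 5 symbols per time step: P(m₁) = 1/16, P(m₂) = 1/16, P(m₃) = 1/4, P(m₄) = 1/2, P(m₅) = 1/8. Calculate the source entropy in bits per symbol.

1.875 bits

Each probability is a power of 1/2, so log₂(1/p) is an integer.
H = Σ p·log₂(1/p) = 1/16·4 + 1/16·4 + 1/4·2 + 1/2·1 + 1/8·3 = 1.875 bits.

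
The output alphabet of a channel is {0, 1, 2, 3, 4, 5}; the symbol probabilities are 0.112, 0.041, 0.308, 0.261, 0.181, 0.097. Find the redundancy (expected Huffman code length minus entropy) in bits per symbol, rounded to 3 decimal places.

Entropy H = −Σ p log₂ p ≈ 2.3446 bits.
Huffman merges: 41/1000+97/1000→69/500; 14/125+69/500→1/4; 181/1000+1/4→431/1000; 261/1000+77/250→569/1000; 431/1000+569/1000→1. L = 597/250 ≈ 2.3880.
L − H = 2.3880 − 2.3446 = 0.043 bits.

0.043 bits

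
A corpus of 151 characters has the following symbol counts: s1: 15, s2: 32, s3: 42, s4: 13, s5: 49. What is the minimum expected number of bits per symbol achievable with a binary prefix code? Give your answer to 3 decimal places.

Probabilities are the counts divided by 151.
Repeatedly combine the two least-probable nodes; the expected code length is the sum of the merged weights.
merge 13/151 + 15/151 → 28/151
merge 28/151 + 32/151 → 60/151
merge 42/151 + 49/151 → 91/151
merge 60/151 + 91/151 → 1
L = 28/151 + 60/151 + 91/151 + 1 = 330/151 ≈ 2.185 bits/symbol.

2.185 bits/symbol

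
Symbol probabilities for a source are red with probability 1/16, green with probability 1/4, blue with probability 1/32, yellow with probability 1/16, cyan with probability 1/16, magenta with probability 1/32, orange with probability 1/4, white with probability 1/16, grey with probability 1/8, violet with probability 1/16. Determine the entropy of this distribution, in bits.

2.9375 bits

Each probability is a power of 1/2, so log₂(1/p) is an integer.
H = Σ p·log₂(1/p) = 1/16·4 + 1/4·2 + 1/32·5 + 1/16·4 + 1/16·4 + 1/32·5 + 1/4·2 + 1/16·4 + 1/8·3 + 1/16·4 = 2.9375 bits.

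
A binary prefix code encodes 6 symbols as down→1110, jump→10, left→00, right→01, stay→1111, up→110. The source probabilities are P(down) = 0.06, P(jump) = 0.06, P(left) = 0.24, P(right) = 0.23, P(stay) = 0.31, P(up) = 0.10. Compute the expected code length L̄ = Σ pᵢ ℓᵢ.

L̄ = Σ pᵢ·ℓᵢ = 0.06·4 + 0.06·2 + 0.24·2 + 0.23·2 + 0.31·4 + 0.10·3 = 2.84 bits/symbol.

2.84 bits/symbol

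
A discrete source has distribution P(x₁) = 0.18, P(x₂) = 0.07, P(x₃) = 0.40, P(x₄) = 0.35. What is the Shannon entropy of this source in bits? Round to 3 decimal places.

H = −Σ pᵢ log₂ pᵢ.
−0.18·log₂(0.18) = 0.4453
−0.07·log₂(0.07) = 0.2686
−0.40·log₂(0.40) = 0.5288
−0.35·log₂(0.35) = 0.5301
Sum ≈ 1.7727 → 1.773 bits.

1.773 bits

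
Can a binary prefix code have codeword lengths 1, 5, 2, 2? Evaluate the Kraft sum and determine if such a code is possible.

With common denominator 2^5 = 32: Σ 2^(−ℓᵢ) = 16/32 + 1/32 + 8/32 + 8/32 = 33/32 = 1.03125.
Kraft's inequality requires Σ ≤ 1; here Σ = 1.03125 > 1, so no such prefix code exists.

1.03125; no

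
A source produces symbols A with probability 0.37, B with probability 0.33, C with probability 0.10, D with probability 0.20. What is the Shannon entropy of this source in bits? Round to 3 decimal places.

H = −Σ pᵢ log₂ pᵢ.
−0.37·log₂(0.37) = 0.5307
−0.33·log₂(0.33) = 0.5278
−0.10·log₂(0.10) = 0.3322
−0.20·log₂(0.20) = 0.4644
Sum ≈ 1.8551 → 1.855 bits.

1.855 bits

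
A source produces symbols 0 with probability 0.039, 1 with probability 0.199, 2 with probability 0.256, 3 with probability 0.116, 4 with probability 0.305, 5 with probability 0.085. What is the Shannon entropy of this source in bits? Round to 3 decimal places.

2.335 bits

H = −Σ pᵢ log₂ pᵢ.
−0.039·log₂(0.039) = 0.1825
−0.199·log₂(0.199) = 0.4635
−0.256·log₂(0.256) = 0.5032
−0.116·log₂(0.116) = 0.3605
−0.305·log₂(0.305) = 0.5225
−0.085·log₂(0.085) = 0.3023
Sum ≈ 2.3346 → 2.335 bits.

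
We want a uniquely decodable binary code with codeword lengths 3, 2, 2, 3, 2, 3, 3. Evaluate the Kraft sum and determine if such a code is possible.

With common denominator 2^3 = 8: Σ 2^(−ℓᵢ) = 1/8 + 2/8 + 2/8 + 1/8 + 2/8 + 1/8 + 1/8 = 10/8 = 1.25.
Kraft's inequality requires Σ ≤ 1; here Σ = 1.25 > 1, so no such prefix code exists.

1.25; no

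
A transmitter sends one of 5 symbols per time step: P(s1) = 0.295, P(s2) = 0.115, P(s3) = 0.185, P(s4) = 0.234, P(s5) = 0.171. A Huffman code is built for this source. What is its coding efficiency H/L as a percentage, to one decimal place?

98.6%

Entropy H = −Σ p log₂ p ≈ 2.2548 bits.
Huffman merges: 23/200+171/1000→143/500; 37/200+117/500→419/1000; 143/500+59/200→581/1000; 419/1000+581/1000→1. L = 1143/500 ≈ 2.2860.
Efficiency = H/L = 2.2548/2.2860 = 98.6%.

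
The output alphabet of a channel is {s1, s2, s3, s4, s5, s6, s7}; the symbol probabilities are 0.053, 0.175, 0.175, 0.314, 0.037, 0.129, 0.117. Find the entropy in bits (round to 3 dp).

H = −Σ pᵢ log₂ pᵢ.
−0.053·log₂(0.053) = 0.2246
−0.175·log₂(0.175) = 0.4401
−0.175·log₂(0.175) = 0.4401
−0.314·log₂(0.314) = 0.5247
−0.037·log₂(0.037) = 0.1760
−0.129·log₂(0.129) = 0.3811
−0.117·log₂(0.117) = 0.3622
Sum ≈ 2.5487 → 2.549 bits.

2.549 bits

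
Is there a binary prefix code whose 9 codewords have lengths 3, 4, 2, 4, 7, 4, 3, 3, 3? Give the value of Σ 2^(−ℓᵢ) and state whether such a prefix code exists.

0.9453125; yes

With common denominator 2^7 = 128: Σ 2^(−ℓᵢ) = 16/128 + 8/128 + 32/128 + 8/128 + 1/128 + 8/128 + 16/128 + 16/128 + 16/128 = 121/128 = 0.9453125.
Kraft's inequality requires Σ ≤ 1; here Σ = 0.9453125 ≤ 1, so such a prefix code exists.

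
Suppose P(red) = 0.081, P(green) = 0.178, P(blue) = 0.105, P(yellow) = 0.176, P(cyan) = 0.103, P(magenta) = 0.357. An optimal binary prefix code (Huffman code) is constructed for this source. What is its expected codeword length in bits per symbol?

2.465 bits/symbol

Repeatedly combine the two least-probable nodes; the expected code length is the sum of the merged weights.
merge 81/1000 + 103/1000 → 23/125
merge 21/200 + 22/125 → 281/1000
merge 89/500 + 23/125 → 181/500
merge 281/1000 + 357/1000 → 319/500
merge 181/500 + 319/500 → 1
L = 23/125 + 281/1000 + 181/500 + 319/500 + 1 = 493/200 = 2.465 bits/symbol.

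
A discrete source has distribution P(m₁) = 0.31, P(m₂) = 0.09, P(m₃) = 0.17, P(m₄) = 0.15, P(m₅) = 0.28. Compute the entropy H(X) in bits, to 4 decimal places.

H = −Σ pᵢ log₂ pᵢ.
−0.31·log₂(0.31) = 0.5238
−0.09·log₂(0.09) = 0.3127
−0.17·log₂(0.17) = 0.4346
−0.15·log₂(0.15) = 0.4105
−0.28·log₂(0.28) = 0.5142
Sum ≈ 2.1958 → 2.1958 bits.

2.1958 bits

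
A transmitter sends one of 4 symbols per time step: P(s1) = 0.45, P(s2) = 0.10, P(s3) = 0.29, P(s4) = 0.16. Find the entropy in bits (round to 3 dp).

1.792 bits

H = −Σ pᵢ log₂ pᵢ.
−0.45·log₂(0.45) = 0.5184
−0.10·log₂(0.10) = 0.3322
−0.29·log₂(0.29) = 0.5179
−0.16·log₂(0.16) = 0.4230
Sum ≈ 1.7915 → 1.792 bits.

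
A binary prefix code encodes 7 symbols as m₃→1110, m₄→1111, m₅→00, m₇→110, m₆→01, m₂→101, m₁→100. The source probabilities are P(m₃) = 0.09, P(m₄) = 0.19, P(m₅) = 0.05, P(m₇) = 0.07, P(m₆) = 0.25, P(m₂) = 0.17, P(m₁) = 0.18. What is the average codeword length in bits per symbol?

2.98 bits/symbol

L̄ = Σ pᵢ·ℓᵢ = 0.09·4 + 0.19·4 + 0.05·2 + 0.07·3 + 0.25·2 + 0.17·3 + 0.18·3 = 2.98 bits/symbol.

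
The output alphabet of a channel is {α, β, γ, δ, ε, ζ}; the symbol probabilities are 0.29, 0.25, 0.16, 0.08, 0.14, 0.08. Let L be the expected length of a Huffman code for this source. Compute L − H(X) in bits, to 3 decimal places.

Entropy H = −Σ p log₂ p ≈ 2.4210 bits.
Huffman merges: 2/25+2/25→4/25; 7/50+4/25→3/10; 4/25+1/4→41/100; 29/100+3/10→59/100; 41/100+59/100→1. L = 123/50 ≈ 2.4600.
L − H = 2.4600 − 2.4210 = 0.039 bits.

0.039 bits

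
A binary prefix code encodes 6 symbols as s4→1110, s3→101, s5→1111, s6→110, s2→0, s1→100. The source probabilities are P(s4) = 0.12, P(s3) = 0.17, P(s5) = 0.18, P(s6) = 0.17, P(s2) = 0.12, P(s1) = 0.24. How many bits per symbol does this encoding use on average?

L̄ = Σ pᵢ·ℓᵢ = 0.12·4 + 0.17·3 + 0.18·4 + 0.17·3 + 0.12·1 + 0.24·3 = 3.06 bits/symbol.

3.06 bits/symbol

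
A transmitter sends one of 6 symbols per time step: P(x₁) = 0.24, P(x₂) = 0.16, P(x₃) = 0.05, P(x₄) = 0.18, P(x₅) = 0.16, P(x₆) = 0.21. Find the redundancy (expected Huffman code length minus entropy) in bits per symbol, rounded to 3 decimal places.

0.076 bits

Entropy H = −Σ p log₂ p ≈ 2.4744 bits.
Huffman merges: 1/20+4/25→21/100; 4/25+9/50→17/50; 21/100+21/100→21/50; 6/25+17/50→29/50; 21/50+29/50→1. L = 51/20 ≈ 2.5500.
L − H = 2.5500 − 2.4744 = 0.076 bits.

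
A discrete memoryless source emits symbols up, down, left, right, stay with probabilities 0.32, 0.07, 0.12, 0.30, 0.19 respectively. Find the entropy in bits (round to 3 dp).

H = −Σ pᵢ log₂ pᵢ.
−0.32·log₂(0.32) = 0.5260
−0.07·log₂(0.07) = 0.2686
−0.12·log₂(0.12) = 0.3671
−0.30·log₂(0.30) = 0.5211
−0.19·log₂(0.19) = 0.4552
Sum ≈ 2.1380 → 2.138 bits.

2.138 bits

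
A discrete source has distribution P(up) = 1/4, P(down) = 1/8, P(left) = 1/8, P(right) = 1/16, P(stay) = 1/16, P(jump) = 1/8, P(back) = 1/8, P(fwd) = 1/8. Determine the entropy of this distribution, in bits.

2.875 bits

Each probability is a power of 1/2, so log₂(1/p) is an integer.
H = Σ p·log₂(1/p) = 1/4·2 + 1/8·3 + 1/8·3 + 1/16·4 + 1/16·4 + 1/8·3 + 1/8·3 + 1/8·3 = 2.875 bits.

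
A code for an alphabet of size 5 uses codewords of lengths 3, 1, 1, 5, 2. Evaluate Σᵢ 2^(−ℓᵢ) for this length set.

With common denominator 2^5 = 32: Σ 2^(−ℓᵢ) = 4/32 + 16/32 + 16/32 + 1/32 + 8/32 = 45/32 = 1.40625.

1.40625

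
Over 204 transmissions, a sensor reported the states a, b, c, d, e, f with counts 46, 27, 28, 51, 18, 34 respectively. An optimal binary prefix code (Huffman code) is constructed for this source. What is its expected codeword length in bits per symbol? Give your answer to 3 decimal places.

Probabilities are the counts divided by 204.
Repeatedly combine the two least-probable nodes; the expected code length is the sum of the merged weights.
merge 3/34 + 9/68 → 15/68
merge 7/51 + 1/6 → 31/102
merge 15/68 + 23/102 → 91/204
merge 1/4 + 31/102 → 113/204
merge 91/204 + 113/204 → 1
L = 15/68 + 31/102 + 91/204 + 113/204 + 1 = 515/204 ≈ 2.525 bits/symbol.

2.525 bits/symbol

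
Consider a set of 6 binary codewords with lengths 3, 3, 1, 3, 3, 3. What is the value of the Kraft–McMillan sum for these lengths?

With common denominator 2^3 = 8: Σ 2^(−ℓᵢ) = 1/8 + 1/8 + 4/8 + 1/8 + 1/8 + 1/8 = 9/8 = 1.125.

1.125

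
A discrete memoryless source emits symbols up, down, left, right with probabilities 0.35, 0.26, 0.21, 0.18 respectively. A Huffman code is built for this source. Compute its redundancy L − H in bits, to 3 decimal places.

Entropy H = −Σ p log₂ p ≈ 1.9535 bits.
Huffman merges: 9/50+21/100→39/100; 13/50+7/20→61/100; 39/100+61/100→1. L = 2 ≈ 2.0000.
L − H = 2.0000 − 1.9535 = 0.046 bits.

0.046 bits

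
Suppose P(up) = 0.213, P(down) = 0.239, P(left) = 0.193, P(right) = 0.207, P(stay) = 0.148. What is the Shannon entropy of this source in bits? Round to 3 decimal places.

2.305 bits

H = −Σ pᵢ log₂ pᵢ.
−0.213·log₂(0.213) = 0.4752
−0.239·log₂(0.239) = 0.4935
−0.193·log₂(0.193) = 0.4581
−0.207·log₂(0.207) = 0.4704
−0.148·log₂(0.148) = 0.4079
Sum ≈ 2.3051 → 2.305 bits.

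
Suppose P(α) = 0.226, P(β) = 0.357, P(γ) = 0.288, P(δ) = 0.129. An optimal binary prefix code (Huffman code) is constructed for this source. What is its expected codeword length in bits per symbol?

1.998 bits/symbol

Repeatedly combine the two least-probable nodes; the expected code length is the sum of the merged weights.
merge 129/1000 + 113/500 → 71/200
merge 36/125 + 71/200 → 643/1000
merge 357/1000 + 643/1000 → 1
L = 71/200 + 643/1000 + 1 = 999/500 = 1.998 bits/symbol.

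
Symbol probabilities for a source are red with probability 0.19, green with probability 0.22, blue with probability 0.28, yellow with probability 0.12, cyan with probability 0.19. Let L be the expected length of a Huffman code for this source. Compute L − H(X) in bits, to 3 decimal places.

0.038 bits

Entropy H = −Σ p log₂ p ≈ 2.2723 bits.
Huffman merges: 3/25+19/100→31/100; 19/100+11/50→41/100; 7/25+31/100→59/100; 41/100+59/100→1. L = 231/100 ≈ 2.3100.
L − H = 2.3100 − 2.2723 = 0.038 bits.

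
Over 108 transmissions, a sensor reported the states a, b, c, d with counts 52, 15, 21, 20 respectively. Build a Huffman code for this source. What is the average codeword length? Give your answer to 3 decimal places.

1.843 bits/symbol

Probabilities are the counts divided by 108.
Repeatedly combine the two least-probable nodes; the expected code length is the sum of the merged weights.
merge 5/36 + 5/27 → 35/108
merge 7/36 + 35/108 → 14/27
merge 13/27 + 14/27 → 1
L = 35/108 + 14/27 + 1 = 199/108 ≈ 1.843 bits/symbol.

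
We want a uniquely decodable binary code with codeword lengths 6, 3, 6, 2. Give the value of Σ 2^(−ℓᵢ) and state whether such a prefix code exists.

0.40625; yes

With common denominator 2^6 = 64: Σ 2^(−ℓᵢ) = 1/64 + 8/64 + 1/64 + 16/64 = 26/64 = 0.40625.
Kraft's inequality requires Σ ≤ 1; here Σ = 0.40625 ≤ 1, so such a prefix code exists.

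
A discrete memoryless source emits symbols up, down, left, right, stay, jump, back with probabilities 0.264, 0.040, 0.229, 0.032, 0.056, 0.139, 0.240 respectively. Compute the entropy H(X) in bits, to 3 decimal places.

2.462 bits

H = −Σ pᵢ log₂ pᵢ.
−0.264·log₂(0.264) = 0.5072
−0.040·log₂(0.040) = 0.1858
−0.229·log₂(0.229) = 0.4870
−0.032·log₂(0.032) = 0.1589
−0.056·log₂(0.056) = 0.2329
−0.139·log₂(0.139) = 0.3957
−0.240·log₂(0.240) = 0.4941
Sum ≈ 2.4616 → 2.462 bits.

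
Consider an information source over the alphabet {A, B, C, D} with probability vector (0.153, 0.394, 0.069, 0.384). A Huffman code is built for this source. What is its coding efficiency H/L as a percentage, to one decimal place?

95.2%

Entropy H = −Σ p log₂ p ≈ 1.7402 bits.
Huffman merges: 69/1000+153/1000→111/500; 111/500+48/125→303/500; 197/500+303/500→1. L = 457/250 ≈ 1.8280.
Efficiency = H/L = 1.7402/1.8280 = 95.2%.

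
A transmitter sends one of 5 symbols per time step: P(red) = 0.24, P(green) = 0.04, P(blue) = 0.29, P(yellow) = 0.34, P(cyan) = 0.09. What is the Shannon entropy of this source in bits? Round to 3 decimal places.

H = −Σ pᵢ log₂ pᵢ.
−0.24·log₂(0.24) = 0.4941
−0.04·log₂(0.04) = 0.1858
−0.29·log₂(0.29) = 0.5179
−0.34·log₂(0.34) = 0.5292
−0.09·log₂(0.09) = 0.3127
Sum ≈ 2.0396 → 2.040 bits.

2.040 bits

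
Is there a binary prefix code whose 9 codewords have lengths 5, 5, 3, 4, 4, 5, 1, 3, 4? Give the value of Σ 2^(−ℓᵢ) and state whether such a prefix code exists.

1.03125; no

With common denominator 2^5 = 32: Σ 2^(−ℓᵢ) = 1/32 + 1/32 + 4/32 + 2/32 + 2/32 + 1/32 + 16/32 + 4/32 + 2/32 = 33/32 = 1.03125.
Kraft's inequality requires Σ ≤ 1; here Σ = 1.03125 > 1, so no such prefix code exists.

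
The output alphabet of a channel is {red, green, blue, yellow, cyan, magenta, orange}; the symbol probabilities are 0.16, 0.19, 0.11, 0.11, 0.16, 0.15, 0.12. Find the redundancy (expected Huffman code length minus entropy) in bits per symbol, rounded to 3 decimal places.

0.031 bits

Entropy H = −Σ p log₂ p ≈ 2.7794 bits.
Huffman merges: 11/100+11/100→11/50; 3/25+3/20→27/100; 4/25+4/25→8/25; 19/100+11/50→41/100; 27/100+8/25→59/100; 41/100+59/100→1. L = 281/100 ≈ 2.8100.
L − H = 2.8100 − 2.7794 = 0.031 bits.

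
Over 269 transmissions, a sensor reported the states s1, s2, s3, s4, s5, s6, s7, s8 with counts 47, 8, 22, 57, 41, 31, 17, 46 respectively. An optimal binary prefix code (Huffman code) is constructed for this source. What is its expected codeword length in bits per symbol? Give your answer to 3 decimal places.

Probabilities are the counts divided by 269.
Repeatedly combine the two least-probable nodes; the expected code length is the sum of the merged weights.
merge 8/269 + 17/269 → 25/269
merge 22/269 + 25/269 → 47/269
merge 31/269 + 41/269 → 72/269
merge 46/269 + 47/269 → 93/269
merge 47/269 + 57/269 → 104/269
merge 72/269 + 93/269 → 165/269
merge 104/269 + 165/269 → 1
L = 25/269 + 47/269 + 72/269 + 93/269 + 104/269 + 165/269 + 1 = 775/269 ≈ 2.881 bits/symbol.

2.881 bits/symbol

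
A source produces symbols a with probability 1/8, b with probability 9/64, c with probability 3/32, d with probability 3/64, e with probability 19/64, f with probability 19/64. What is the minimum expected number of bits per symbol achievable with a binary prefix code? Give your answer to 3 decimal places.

Repeatedly combine the two least-probable nodes; the expected code length is the sum of the merged weights.
merge 3/64 + 3/32 → 9/64
merge 1/8 + 9/64 → 17/64
merge 9/64 + 17/64 → 13/32
merge 19/64 + 19/64 → 19/32
merge 13/32 + 19/32 → 1
L = 9/64 + 17/64 + 13/32 + 19/32 + 1 = 77/32 ≈ 2.406 bits/symbol.

2.406 bits/symbol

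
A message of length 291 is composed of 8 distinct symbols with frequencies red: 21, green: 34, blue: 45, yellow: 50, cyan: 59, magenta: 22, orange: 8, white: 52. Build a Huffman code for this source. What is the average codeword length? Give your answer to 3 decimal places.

2.893 bits/symbol

Probabilities are the counts divided by 291.
Repeatedly combine the two least-probable nodes; the expected code length is the sum of the merged weights.
merge 8/291 + 7/97 → 29/291
merge 22/291 + 29/291 → 17/97
merge 34/291 + 15/97 → 79/291
merge 50/291 + 17/97 → 101/291
merge 52/291 + 59/291 → 37/97
merge 79/291 + 101/291 → 60/97
merge 37/97 + 60/97 → 1
L = 29/291 + 17/97 + 79/291 + 101/291 + 37/97 + 60/97 + 1 = 842/291 ≈ 2.893 bits/symbol.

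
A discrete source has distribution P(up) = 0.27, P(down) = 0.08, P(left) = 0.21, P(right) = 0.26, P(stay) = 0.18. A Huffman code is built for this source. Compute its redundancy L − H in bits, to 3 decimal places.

Entropy H = −Σ p log₂ p ≈ 2.2249 bits.
Huffman merges: 2/25+9/50→13/50; 21/100+13/50→47/100; 13/50+27/100→53/100; 47/100+53/100→1. L = 113/50 ≈ 2.2600.
L − H = 2.2600 − 2.2249 = 0.035 bits.

0.035 bits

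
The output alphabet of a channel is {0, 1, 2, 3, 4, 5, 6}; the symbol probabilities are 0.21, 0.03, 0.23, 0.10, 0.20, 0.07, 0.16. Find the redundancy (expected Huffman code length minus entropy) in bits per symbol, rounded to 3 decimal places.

Entropy H = −Σ p log₂ p ≈ 2.6004 bits.
Huffman merges: 3/100+7/100→1/10; 1/10+1/10→1/5; 4/25+1/5→9/25; 1/5+21/100→41/100; 23/100+9/25→59/100; 41/100+59/100→1. L = 133/50 ≈ 2.6600.
L − H = 2.6600 − 2.6004 = 0.060 bits.

0.060 bits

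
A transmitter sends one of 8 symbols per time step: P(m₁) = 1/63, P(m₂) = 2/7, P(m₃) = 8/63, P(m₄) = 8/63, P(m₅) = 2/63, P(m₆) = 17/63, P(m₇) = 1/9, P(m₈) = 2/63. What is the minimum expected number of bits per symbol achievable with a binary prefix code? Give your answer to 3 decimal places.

2.571 bits/symbol

Repeatedly combine the two least-probable nodes; the expected code length is the sum of the merged weights.
merge 1/63 + 2/63 → 1/21
merge 2/63 + 1/21 → 5/63
merge 5/63 + 1/9 → 4/21
merge 8/63 + 8/63 → 16/63
merge 4/21 + 16/63 → 4/9
merge 17/63 + 2/7 → 5/9
merge 4/9 + 5/9 → 1
L = 1/21 + 5/63 + 4/21 + 16/63 + 4/9 + 5/9 + 1 = 18/7 ≈ 2.571 bits/symbol.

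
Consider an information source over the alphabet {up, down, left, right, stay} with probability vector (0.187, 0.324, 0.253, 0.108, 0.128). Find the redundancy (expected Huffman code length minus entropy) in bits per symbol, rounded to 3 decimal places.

Entropy H = −Σ p log₂ p ≈ 2.2072 bits.
Huffman merges: 27/250+16/125→59/250; 187/1000+59/250→423/1000; 253/1000+81/250→577/1000; 423/1000+577/1000→1. L = 559/250 ≈ 2.2360.
L − H = 2.2360 − 2.2072 = 0.029 bits.

0.029 bits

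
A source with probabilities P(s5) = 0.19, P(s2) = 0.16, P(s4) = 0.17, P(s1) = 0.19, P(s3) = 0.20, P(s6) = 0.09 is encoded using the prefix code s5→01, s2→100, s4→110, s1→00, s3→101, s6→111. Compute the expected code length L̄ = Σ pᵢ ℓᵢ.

L̄ = Σ pᵢ·ℓᵢ = 0.19·2 + 0.16·3 + 0.17·3 + 0.19·2 + 0.20·3 + 0.09·3 = 2.62 bits/symbol.

2.62 bits/symbol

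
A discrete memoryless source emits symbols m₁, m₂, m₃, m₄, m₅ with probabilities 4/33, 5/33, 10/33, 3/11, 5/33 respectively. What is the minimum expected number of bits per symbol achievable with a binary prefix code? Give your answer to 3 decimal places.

2.273 bits/symbol

Repeatedly combine the two least-probable nodes; the expected code length is the sum of the merged weights.
merge 4/33 + 5/33 → 3/11
merge 5/33 + 3/11 → 14/33
merge 3/11 + 10/33 → 19/33
merge 14/33 + 19/33 → 1
L = 3/11 + 14/33 + 19/33 + 1 = 25/11 ≈ 2.273 bits/symbol.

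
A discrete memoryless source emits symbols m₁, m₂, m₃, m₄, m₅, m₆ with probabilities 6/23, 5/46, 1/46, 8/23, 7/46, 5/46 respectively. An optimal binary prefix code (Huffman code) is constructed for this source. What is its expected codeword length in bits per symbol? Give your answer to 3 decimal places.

Repeatedly combine the two least-probable nodes; the expected code length is the sum of the merged weights.
merge 1/46 + 5/46 → 3/23
merge 5/46 + 3/23 → 11/46
merge 7/46 + 11/46 → 9/23
merge 6/23 + 8/23 → 14/23
merge 9/23 + 14/23 → 1
L = 3/23 + 11/46 + 9/23 + 14/23 + 1 = 109/46 ≈ 2.370 bits/symbol.

2.370 bits/symbol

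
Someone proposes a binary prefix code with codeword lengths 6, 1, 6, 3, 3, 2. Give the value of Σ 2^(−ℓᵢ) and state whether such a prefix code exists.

With common denominator 2^6 = 64: Σ 2^(−ℓᵢ) = 1/64 + 32/64 + 1/64 + 8/64 + 8/64 + 16/64 = 66/64 = 1.03125.
Kraft's inequality requires Σ ≤ 1; here Σ = 1.03125 > 1, so no such prefix code exists.

1.03125; no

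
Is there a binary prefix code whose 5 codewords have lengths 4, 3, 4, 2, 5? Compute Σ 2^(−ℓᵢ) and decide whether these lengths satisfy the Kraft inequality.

0.53125; yes

With common denominator 2^5 = 32: Σ 2^(−ℓᵢ) = 2/32 + 4/32 + 2/32 + 8/32 + 1/32 = 17/32 = 0.53125.
Kraft's inequality requires Σ ≤ 1; here Σ = 0.53125 ≤ 1, so such a prefix code exists.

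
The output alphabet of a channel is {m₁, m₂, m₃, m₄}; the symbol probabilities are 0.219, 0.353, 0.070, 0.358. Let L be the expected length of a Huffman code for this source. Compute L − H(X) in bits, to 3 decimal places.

0.122 bits

Entropy H = −Σ p log₂ p ≈ 1.8092 bits.
Huffman merges: 7/100+219/1000→289/1000; 289/1000+353/1000→321/500; 179/500+321/500→1. L = 1931/1000 ≈ 1.9310.
L − H = 1.9310 − 1.8092 = 0.122 bits.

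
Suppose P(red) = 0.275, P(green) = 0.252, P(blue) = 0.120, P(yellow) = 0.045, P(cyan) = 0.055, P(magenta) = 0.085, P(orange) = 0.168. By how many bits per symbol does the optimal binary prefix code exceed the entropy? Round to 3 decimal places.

0.027 bits

Entropy H = −Σ p log₂ p ≈ 2.5465 bits.
Huffman merges: 9/200+11/200→1/10; 17/200+1/10→37/200; 3/25+21/125→36/125; 37/200+63/250→437/1000; 11/40+36/125→563/1000; 437/1000+563/1000→1. L = 2573/1000 ≈ 2.5730.
L − H = 2.5730 − 2.5465 = 0.027 bits.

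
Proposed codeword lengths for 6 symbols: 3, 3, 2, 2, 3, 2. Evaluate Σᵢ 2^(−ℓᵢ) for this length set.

With common denominator 2^3 = 8: Σ 2^(−ℓᵢ) = 1/8 + 1/8 + 2/8 + 2/8 + 1/8 + 2/8 = 9/8 = 1.125.

1.125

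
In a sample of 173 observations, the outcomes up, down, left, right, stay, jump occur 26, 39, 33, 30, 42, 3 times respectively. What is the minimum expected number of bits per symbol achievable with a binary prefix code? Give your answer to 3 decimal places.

2.509 bits/symbol

Probabilities are the counts divided by 173.
Repeatedly combine the two least-probable nodes; the expected code length is the sum of the merged weights.
merge 3/173 + 26/173 → 29/173
merge 29/173 + 30/173 → 59/173
merge 33/173 + 39/173 → 72/173
merge 42/173 + 59/173 → 101/173
merge 72/173 + 101/173 → 1
L = 29/173 + 59/173 + 72/173 + 101/173 + 1 = 434/173 ≈ 2.509 bits/symbol.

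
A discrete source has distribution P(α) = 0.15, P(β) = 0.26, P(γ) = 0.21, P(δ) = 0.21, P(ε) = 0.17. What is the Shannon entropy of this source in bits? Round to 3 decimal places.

2.296 bits

H = −Σ pᵢ log₂ pᵢ.
−0.15·log₂(0.15) = 0.4105
−0.26·log₂(0.26) = 0.5053
−0.21·log₂(0.21) = 0.4728
−0.21·log₂(0.21) = 0.4728
−0.17·log₂(0.17) = 0.4346
Sum ≈ 2.2961 → 2.296 bits.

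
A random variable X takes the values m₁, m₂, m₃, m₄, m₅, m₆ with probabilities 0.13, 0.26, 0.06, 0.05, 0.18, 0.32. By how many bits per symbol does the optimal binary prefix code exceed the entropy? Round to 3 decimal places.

Entropy H = −Σ p log₂ p ≈ 2.3189 bits.
Huffman merges: 1/20+3/50→11/100; 11/100+13/100→6/25; 9/50+6/25→21/50; 13/50+8/25→29/50; 21/50+29/50→1. L = 47/20 ≈ 2.3500.
L − H = 2.3500 − 2.3189 = 0.031 bits.

0.031 bits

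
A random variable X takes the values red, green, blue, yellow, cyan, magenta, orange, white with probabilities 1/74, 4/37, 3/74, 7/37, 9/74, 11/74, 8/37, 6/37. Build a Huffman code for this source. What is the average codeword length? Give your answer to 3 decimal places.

2.811 bits/symbol

Repeatedly combine the two least-probable nodes; the expected code length is the sum of the merged weights.
merge 1/74 + 3/74 → 2/37
merge 2/37 + 4/37 → 6/37
merge 9/74 + 11/74 → 10/37
merge 6/37 + 6/37 → 12/37
merge 7/37 + 8/37 → 15/37
merge 10/37 + 12/37 → 22/37
merge 15/37 + 22/37 → 1
L = 2/37 + 6/37 + 10/37 + 12/37 + 15/37 + 22/37 + 1 = 104/37 ≈ 2.811 bits/symbol.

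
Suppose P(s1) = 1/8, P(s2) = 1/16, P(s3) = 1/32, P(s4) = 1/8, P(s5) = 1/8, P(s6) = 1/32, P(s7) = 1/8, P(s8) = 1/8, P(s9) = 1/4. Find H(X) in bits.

2.9375 bits

Each probability is a power of 1/2, so log₂(1/p) is an integer.
H = Σ p·log₂(1/p) = 1/8·3 + 1/16·4 + 1/32·5 + 1/8·3 + 1/8·3 + 1/32·5 + 1/8·3 + 1/8·3 + 1/4·2 = 2.9375 bits.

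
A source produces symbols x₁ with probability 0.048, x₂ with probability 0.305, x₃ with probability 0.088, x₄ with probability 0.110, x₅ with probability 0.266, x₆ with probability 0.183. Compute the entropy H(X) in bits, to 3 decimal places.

H = −Σ pᵢ log₂ pᵢ.
−0.048·log₂(0.048) = 0.2103
−0.305·log₂(0.305) = 0.5225
−0.088·log₂(0.088) = 0.3086
−0.110·log₂(0.110) = 0.3503
−0.266·log₂(0.266) = 0.5082
−0.183·log₂(0.183) = 0.4484
Sum ≈ 2.3482 → 2.348 bits.

2.348 bits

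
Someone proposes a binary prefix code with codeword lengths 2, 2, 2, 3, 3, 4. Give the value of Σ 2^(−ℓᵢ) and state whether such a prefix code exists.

1.0625; no

With common denominator 2^4 = 16: Σ 2^(−ℓᵢ) = 4/16 + 4/16 + 4/16 + 2/16 + 2/16 + 1/16 = 17/16 = 1.0625.
Kraft's inequality requires Σ ≤ 1; here Σ = 1.0625 > 1, so no such prefix code exists.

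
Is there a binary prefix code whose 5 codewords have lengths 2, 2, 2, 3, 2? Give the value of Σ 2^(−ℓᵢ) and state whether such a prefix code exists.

1.125; no

With common denominator 2^3 = 8: Σ 2^(−ℓᵢ) = 2/8 + 2/8 + 2/8 + 1/8 + 2/8 = 9/8 = 1.125.
Kraft's inequality requires Σ ≤ 1; here Σ = 1.125 > 1, so no such prefix code exists.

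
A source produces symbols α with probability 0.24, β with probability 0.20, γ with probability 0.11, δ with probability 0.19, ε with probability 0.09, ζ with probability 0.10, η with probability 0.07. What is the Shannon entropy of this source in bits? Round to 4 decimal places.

H = −Σ pᵢ log₂ pᵢ.
−0.24·log₂(0.24) = 0.4941
−0.20·log₂(0.20) = 0.4644
−0.11·log₂(0.11) = 0.3503
−0.19·log₂(0.19) = 0.4552
−0.09·log₂(0.09) = 0.3127
−0.10·log₂(0.10) = 0.3322
−0.07·log₂(0.07) = 0.2686
Sum ≈ 2.6774 → 2.6774 bits.

2.6774 bits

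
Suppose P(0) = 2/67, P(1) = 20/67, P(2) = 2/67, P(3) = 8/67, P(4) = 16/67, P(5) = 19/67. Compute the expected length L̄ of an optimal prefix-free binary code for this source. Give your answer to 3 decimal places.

2.239 bits/symbol

Repeatedly combine the two least-probable nodes; the expected code length is the sum of the merged weights.
merge 2/67 + 2/67 → 4/67
merge 4/67 + 8/67 → 12/67
merge 12/67 + 16/67 → 28/67
merge 19/67 + 20/67 → 39/67
merge 28/67 + 39/67 → 1
L = 4/67 + 12/67 + 28/67 + 39/67 + 1 = 150/67 ≈ 2.239 bits/symbol.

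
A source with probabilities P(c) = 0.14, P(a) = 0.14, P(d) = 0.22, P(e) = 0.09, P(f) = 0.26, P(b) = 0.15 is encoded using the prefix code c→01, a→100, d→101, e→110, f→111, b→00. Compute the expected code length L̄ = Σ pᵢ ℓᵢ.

L̄ = Σ pᵢ·ℓᵢ = 0.14·2 + 0.14·3 + 0.22·3 + 0.09·3 + 0.26·3 + 0.15·2 = 2.71 bits/symbol.

2.71 bits/symbol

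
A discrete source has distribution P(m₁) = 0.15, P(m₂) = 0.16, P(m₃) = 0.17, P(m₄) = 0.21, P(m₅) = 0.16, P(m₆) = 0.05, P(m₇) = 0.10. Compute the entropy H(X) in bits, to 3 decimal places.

2.712 bits

H = −Σ pᵢ log₂ pᵢ.
−0.15·log₂(0.15) = 0.4105
−0.16·log₂(0.16) = 0.4230
−0.17·log₂(0.17) = 0.4346
−0.21·log₂(0.21) = 0.4728
−0.16·log₂(0.16) = 0.4230
−0.05·log₂(0.05) = 0.2161
−0.10·log₂(0.10) = 0.3322
Sum ≈ 2.7123 → 2.712 bits.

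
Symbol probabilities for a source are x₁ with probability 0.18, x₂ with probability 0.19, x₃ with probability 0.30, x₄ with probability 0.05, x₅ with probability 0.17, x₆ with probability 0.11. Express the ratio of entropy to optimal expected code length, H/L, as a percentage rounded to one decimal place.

97.3%

Entropy H = −Σ p log₂ p ≈ 2.4226 bits.
Huffman merges: 1/20+11/100→4/25; 4/25+17/100→33/100; 9/50+19/100→37/100; 3/10+33/100→63/100; 37/100+63/100→1. L = 249/100 ≈ 2.4900.
Efficiency = H/L = 2.4226/2.4900 = 97.3%.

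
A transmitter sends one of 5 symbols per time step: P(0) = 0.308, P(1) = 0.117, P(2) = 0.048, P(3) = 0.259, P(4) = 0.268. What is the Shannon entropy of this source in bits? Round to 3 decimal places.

H = −Σ pᵢ log₂ pᵢ.
−0.308·log₂(0.308) = 0.5233
−0.117·log₂(0.117) = 0.3622
−0.048·log₂(0.048) = 0.2103
−0.259·log₂(0.259) = 0.5048
−0.268·log₂(0.268) = 0.5091
Sum ≈ 2.1096 → 2.110 bits.

2.110 bits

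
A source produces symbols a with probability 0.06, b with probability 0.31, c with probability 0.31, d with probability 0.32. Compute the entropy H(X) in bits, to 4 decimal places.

1.8172 bits

H = −Σ pᵢ log₂ pᵢ.
−0.06·log₂(0.06) = 0.2435
−0.31·log₂(0.31) = 0.5238
−0.31·log₂(0.31) = 0.5238
−0.32·log₂(0.32) = 0.5260
Sum ≈ 1.8172 → 1.8172 bits.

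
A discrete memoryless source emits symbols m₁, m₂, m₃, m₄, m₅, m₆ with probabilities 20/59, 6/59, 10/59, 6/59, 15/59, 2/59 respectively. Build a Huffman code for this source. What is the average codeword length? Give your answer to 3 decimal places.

2.373 bits/symbol

Repeatedly combine the two least-probable nodes; the expected code length is the sum of the merged weights.
merge 2/59 + 6/59 → 8/59
merge 6/59 + 8/59 → 14/59
merge 10/59 + 14/59 → 24/59
merge 15/59 + 20/59 → 35/59
merge 24/59 + 35/59 → 1
L = 8/59 + 14/59 + 24/59 + 35/59 + 1 = 140/59 ≈ 2.373 bits/symbol.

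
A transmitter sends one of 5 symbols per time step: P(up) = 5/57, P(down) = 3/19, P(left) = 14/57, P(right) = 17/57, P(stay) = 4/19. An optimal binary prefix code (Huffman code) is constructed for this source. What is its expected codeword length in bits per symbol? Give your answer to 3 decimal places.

Repeatedly combine the two least-probable nodes; the expected code length is the sum of the merged weights.
merge 5/57 + 3/19 → 14/57
merge 4/19 + 14/57 → 26/57
merge 14/57 + 17/57 → 31/57
merge 26/57 + 31/57 → 1
L = 14/57 + 26/57 + 31/57 + 1 = 128/57 ≈ 2.246 bits/symbol.

2.246 bits/symbol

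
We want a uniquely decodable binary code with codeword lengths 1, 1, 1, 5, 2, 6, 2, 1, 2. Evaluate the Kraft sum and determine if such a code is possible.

With common denominator 2^6 = 64: Σ 2^(−ℓᵢ) = 32/64 + 32/64 + 32/64 + 2/64 + 16/64 + 1/64 + 16/64 + 32/64 + 16/64 = 179/64 = 2.796875.
Kraft's inequality requires Σ ≤ 1; here Σ = 2.796875 > 1, so no such prefix code exists.

2.796875; no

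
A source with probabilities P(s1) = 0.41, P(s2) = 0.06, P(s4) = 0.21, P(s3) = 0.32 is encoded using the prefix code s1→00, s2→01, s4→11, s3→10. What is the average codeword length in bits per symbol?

L̄ = Σ pᵢ·ℓᵢ = 0.41·2 + 0.06·2 + 0.21·2 + 0.32·2 = 2 bits/symbol.

2 bits/symbol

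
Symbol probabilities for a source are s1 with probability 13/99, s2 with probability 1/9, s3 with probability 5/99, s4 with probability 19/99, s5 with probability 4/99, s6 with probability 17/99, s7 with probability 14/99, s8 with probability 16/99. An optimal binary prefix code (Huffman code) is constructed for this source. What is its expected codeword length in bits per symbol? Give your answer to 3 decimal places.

2.899 bits/symbol

Repeatedly combine the two least-probable nodes; the expected code length is the sum of the merged weights.
merge 4/99 + 5/99 → 1/11
merge 1/11 + 1/9 → 20/99
merge 13/99 + 14/99 → 3/11
merge 16/99 + 17/99 → 1/3
merge 19/99 + 20/99 → 13/33
merge 3/11 + 1/3 → 20/33
merge 13/33 + 20/33 → 1
L = 1/11 + 20/99 + 3/11 + 1/3 + 13/33 + 20/33 + 1 = 287/99 ≈ 2.899 bits/symbol.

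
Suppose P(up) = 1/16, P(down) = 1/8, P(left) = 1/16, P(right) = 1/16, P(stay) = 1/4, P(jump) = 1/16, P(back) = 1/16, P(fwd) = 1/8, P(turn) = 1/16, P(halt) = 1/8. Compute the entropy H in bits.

Each probability is a power of 1/2, so log₂(1/p) is an integer.
H = Σ p·log₂(1/p) = 1/16·4 + 1/8·3 + 1/16·4 + 1/16·4 + 1/4·2 + 1/16·4 + 1/16·4 + 1/8·3 + 1/16·4 + 1/8·3 = 3.125 bits.

3.125 bits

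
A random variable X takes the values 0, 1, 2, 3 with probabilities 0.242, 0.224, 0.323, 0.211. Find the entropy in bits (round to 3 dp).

H = −Σ pᵢ log₂ pᵢ.
−0.242·log₂(0.242) = 0.4954
−0.224·log₂(0.224) = 0.4835
−0.323·log₂(0.323) = 0.5266
−0.211·log₂(0.211) = 0.4736
Sum ≈ 1.9791 → 1.979 bits.

1.979 bits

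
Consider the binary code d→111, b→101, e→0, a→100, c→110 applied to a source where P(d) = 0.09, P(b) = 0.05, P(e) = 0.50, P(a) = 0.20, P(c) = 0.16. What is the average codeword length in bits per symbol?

L̄ = Σ pᵢ·ℓᵢ = 0.09·3 + 0.05·3 + 0.50·1 + 0.20·3 + 0.16·3 = 2 bits/symbol.

2 bits/symbol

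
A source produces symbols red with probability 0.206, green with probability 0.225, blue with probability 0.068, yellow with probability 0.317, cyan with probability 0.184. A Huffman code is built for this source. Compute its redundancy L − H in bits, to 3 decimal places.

0.060 bits

Entropy H = −Σ p log₂ p ≈ 2.1922 bits.
Huffman merges: 17/250+23/125→63/250; 103/500+9/40→431/1000; 63/250+317/1000→569/1000; 431/1000+569/1000→1. L = 563/250 ≈ 2.2520.
L − H = 2.2520 − 2.1922 = 0.060 bits.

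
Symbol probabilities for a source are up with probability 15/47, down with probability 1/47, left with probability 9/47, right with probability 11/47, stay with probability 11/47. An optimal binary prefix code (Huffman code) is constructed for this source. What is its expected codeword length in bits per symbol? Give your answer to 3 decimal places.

2.213 bits/symbol

Repeatedly combine the two least-probable nodes; the expected code length is the sum of the merged weights.
merge 1/47 + 9/47 → 10/47
merge 10/47 + 11/47 → 21/47
merge 11/47 + 15/47 → 26/47
merge 21/47 + 26/47 → 1
L = 10/47 + 21/47 + 26/47 + 1 = 104/47 ≈ 2.213 bits/symbol.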